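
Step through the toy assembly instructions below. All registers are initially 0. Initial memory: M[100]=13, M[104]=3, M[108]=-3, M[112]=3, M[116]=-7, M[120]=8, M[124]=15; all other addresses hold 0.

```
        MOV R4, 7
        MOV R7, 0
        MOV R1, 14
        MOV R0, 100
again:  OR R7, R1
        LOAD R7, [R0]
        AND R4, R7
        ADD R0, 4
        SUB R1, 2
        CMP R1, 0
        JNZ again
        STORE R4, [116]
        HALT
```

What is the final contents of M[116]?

R4=7
R7=0
R1=14
R0=100
R7=0|14=14
R7=M[100]=13
R4=7&13=5
R0=100+4=104
R1=14-2=12
CMP R1, 0  (cmp 12,0)
JNZ again: taken
R7=13|12=13
R7=M[104]=3
R4=5&3=1
R0=104+4=108
R1=12-2=10
CMP R1, 0  (cmp 10,0)
JNZ again: taken
R7=3|10=11
R7=M[108]=-3
R4=1&(-3)=1
R0=108+4=112
R1=10-2=8
CMP R1, 0  (cmp 8,0)
JNZ again: taken
R7=(-3)|8=-3
R7=M[112]=3
R4=1&3=1
R0=112+4=116
R1=8-2=6
CMP R1, 0  (cmp 6,0)
JNZ again: taken
R7=3|6=7
R7=M[116]=-7
R4=1&(-7)=1
R0=116+4=120
R1=6-2=4
CMP R1, 0  (cmp 4,0)
JNZ again: taken
R7=(-7)|4=-3
R7=M[120]=8
R4=1&8=0
R0=120+4=124
R1=4-2=2
CMP R1, 0  (cmp 2,0)
JNZ again: taken
R7=8|2=10
R7=M[124]=15
R4=0&15=0
R0=124+4=128
R1=2-2=0
CMP R1, 0  (cmp 0,0)
JNZ again: not taken
STORE R4, [116] → M[116]=0
halt.

0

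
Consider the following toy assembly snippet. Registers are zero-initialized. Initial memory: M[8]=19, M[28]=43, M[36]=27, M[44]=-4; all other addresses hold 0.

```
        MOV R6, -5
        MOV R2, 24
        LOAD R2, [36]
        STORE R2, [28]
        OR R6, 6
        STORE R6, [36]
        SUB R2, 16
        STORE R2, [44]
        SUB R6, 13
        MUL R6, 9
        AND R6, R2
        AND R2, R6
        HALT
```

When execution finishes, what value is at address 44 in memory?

R6=-5
R2=24
R2=M[36]=27
STORE R2, [28] → M[28]=27
R6=(-5)|6=-1
STORE R6, [36] → M[36]=-1
R2=27-16=11
STORE R2, [44] → M[44]=11
R6=(-1)-13=-14
R6=(-14)*9=-126
R6=(-126)&11=2
R2=11&2=2
halt.

11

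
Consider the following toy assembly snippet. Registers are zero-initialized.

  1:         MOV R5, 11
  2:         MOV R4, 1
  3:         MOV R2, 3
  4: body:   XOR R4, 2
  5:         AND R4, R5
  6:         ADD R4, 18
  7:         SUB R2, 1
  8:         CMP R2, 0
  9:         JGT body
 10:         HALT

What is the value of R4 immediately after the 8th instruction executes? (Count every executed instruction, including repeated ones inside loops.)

21

MOV R5, 11 → R5=11
MOV R4, 1 → R4=1
MOV R2, 3 → R2=3
XOR R4, 2 → R4=1^2=3
AND R4, R5 → R4=3&11=3
ADD R4, 18 → R4=3+18=21
SUB R2, 1 → R2=3-1=2
CMP R2, 0  (cmp 2,0)
After step 8: R4 = 21.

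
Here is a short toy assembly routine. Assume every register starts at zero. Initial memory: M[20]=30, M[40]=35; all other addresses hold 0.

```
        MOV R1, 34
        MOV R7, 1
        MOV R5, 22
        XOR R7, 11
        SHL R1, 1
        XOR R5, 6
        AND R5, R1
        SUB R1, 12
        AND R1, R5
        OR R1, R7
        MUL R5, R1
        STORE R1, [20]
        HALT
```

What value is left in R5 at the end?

0

after MOV R1, 34: R1=34
after MOV R7, 1: R7=1
after MOV R5, 22: R5=22
after XOR R7, 11: R7=1^11=10
after SHL R1, 1: R1=34<<1=68
after XOR R5, 6: R5=22^6=16
after AND R5, R1: R5=16&68=0
after SUB R1, 12: R1=68-12=56
after AND R1, R5: R1=56&0=0
after OR R1, R7: R1=0|10=10
after MUL R5, R1: R5=0*10=0
STORE R1, [20] → M[20]=10
halt.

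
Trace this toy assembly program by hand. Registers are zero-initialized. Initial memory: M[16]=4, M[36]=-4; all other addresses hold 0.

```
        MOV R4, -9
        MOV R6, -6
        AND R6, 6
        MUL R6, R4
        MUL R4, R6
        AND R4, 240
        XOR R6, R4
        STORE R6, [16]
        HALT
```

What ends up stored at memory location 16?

-178

MOV R4, -9 → R4=-9
MOV R6, -6 → R6=-6
AND R6, 6 → R6=(-6)&6=2
MUL R6, R4 → R6=2*(-9)=-18
MUL R4, R6 → R4=(-9)*(-18)=162
AND R4, 240 → R4=162&240=160
XOR R6, R4 → R6=(-18)^160=-178
STORE R6, [16] → M[16]=-178
halt.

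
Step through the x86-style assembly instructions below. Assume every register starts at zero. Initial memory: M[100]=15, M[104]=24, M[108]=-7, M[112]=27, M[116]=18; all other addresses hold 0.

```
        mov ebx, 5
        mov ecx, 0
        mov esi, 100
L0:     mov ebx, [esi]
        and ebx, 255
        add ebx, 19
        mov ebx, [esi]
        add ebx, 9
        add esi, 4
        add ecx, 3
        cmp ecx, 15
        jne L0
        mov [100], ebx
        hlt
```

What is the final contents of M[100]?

mov ebx, 5 → ebx=5
mov ecx, 0 → ecx=0
mov esi, 100 → esi=100
mov ebx, [esi] → ebx=M[100]=15
and ebx, 255 → ebx=15&255=15
add ebx, 19 → ebx=15+19=34
mov ebx, [esi] → ebx=M[100]=15
add ebx, 9 → ebx=15+9=24
add esi, 4 → esi=100+4=104
add ecx, 3 → ecx=0+3=3
cmp ecx, 15  (cmp 3,15)
jne L0: taken
mov ebx, [esi] → ebx=M[104]=24
and ebx, 255 → ebx=24&255=24
add ebx, 19 → ebx=24+19=43
mov ebx, [esi] → ebx=M[104]=24
add ebx, 9 → ebx=24+9=33
add esi, 4 → esi=104+4=108
add ecx, 3 → ecx=3+3=6
cmp ecx, 15  (cmp 6,15)
jne L0: taken
mov ebx, [esi] → ebx=M[108]=-7
and ebx, 255 → ebx=(-7)&255=249
add ebx, 19 → ebx=249+19=268
mov ebx, [esi] → ebx=M[108]=-7
add ebx, 9 → ebx=(-7)+9=2
add esi, 4 → esi=108+4=112
add ecx, 3 → ecx=6+3=9
cmp ecx, 15  (cmp 9,15)
jne L0: taken
mov ebx, [esi] → ebx=M[112]=27
and ebx, 255 → ebx=27&255=27
add ebx, 19 → ebx=27+19=46
mov ebx, [esi] → ebx=M[112]=27
add ebx, 9 → ebx=27+9=36
add esi, 4 → esi=112+4=116
add ecx, 3 → ecx=9+3=12
cmp ecx, 15  (cmp 12,15)
jne L0: taken
mov ebx, [esi] → ebx=M[116]=18
and ebx, 255 → ebx=18&255=18
add ebx, 19 → ebx=18+19=37
mov ebx, [esi] → ebx=M[116]=18
add ebx, 9 → ebx=18+9=27
add esi, 4 → esi=116+4=120
add ecx, 3 → ecx=12+3=15
cmp ecx, 15  (cmp 15,15)
jne L0: not taken
mov [100], ebx → M[100]=27
halt.

27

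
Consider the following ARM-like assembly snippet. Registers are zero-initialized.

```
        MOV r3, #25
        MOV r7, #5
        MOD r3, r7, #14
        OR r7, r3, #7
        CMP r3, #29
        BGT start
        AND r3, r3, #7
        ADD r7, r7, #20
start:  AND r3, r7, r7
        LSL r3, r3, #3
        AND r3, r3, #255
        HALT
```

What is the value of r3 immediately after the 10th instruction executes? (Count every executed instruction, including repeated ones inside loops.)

r3=25
r7=5
r3=5%14=5
r7=5|7=7
CMP r3, #29  (cmp 5,29)
BGT start: not taken
r3=5&7=5
r7=7+20=27
r3=27&27=27
r3=27<<3=216
After step 10: r3 = 216.

216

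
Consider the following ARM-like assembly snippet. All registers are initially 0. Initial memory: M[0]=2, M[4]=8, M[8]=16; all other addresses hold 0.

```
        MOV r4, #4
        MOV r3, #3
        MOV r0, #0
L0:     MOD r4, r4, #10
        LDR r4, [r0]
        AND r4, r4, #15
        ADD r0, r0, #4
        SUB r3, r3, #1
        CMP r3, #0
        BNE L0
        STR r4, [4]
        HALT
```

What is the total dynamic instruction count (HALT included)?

26

MOV r4, #4 → r4=4
MOV r3, #3 → r3=3
MOV r0, #0 → r0=0
MOD r4, r4, #10 → r4=4%10=4
LDR r4, [r0] → r4=M[0]=2
AND r4, r4, #15 → r4=2&15=2
ADD r0, r0, #4 → r0=0+4=4
SUB r3, r3, #1 → r3=3-1=2
CMP r3, #0  (cmp 2,0)
BNE L0: taken
MOD r4, r4, #10 → r4=2%10=2
LDR r4, [r0] → r4=M[4]=8
AND r4, r4, #15 → r4=8&15=8
ADD r0, r0, #4 → r0=4+4=8
SUB r3, r3, #1 → r3=2-1=1
CMP r3, #0  (cmp 1,0)
BNE L0: taken
MOD r4, r4, #10 → r4=8%10=8
LDR r4, [r0] → r4=M[8]=16
AND r4, r4, #15 → r4=16&15=0
ADD r0, r0, #4 → r0=8+4=12
SUB r3, r3, #1 → r3=1-1=0
CMP r3, #0  (cmp 0,0)
BNE L0: not taken
STR r4, [4] → M[4]=0
halt.
Total executed instructions: 26.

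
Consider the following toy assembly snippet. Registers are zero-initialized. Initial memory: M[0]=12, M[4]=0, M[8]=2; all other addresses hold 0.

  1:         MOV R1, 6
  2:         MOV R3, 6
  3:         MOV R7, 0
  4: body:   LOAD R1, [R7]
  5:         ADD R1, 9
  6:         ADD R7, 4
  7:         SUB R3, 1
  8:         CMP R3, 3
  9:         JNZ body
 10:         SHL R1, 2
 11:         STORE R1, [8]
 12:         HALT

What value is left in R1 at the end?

after MOV R1, 6: R1=6
after MOV R3, 6: R3=6
after MOV R7, 0: R7=0
after LOAD R1, [R7]: R1=M[0]=12
after ADD R1, 9: R1=12+9=21
after ADD R7, 4: R7=0+4=4
after SUB R3, 1: R3=6-1=5
CMP R3, 3  (cmp 5,3)
JNZ body: taken
after LOAD R1, [R7]: R1=M[4]=0
after ADD R1, 9: R1=0+9=9
after ADD R7, 4: R7=4+4=8
after SUB R3, 1: R3=5-1=4
CMP R3, 3  (cmp 4,3)
JNZ body: taken
after LOAD R1, [R7]: R1=M[8]=2
after ADD R1, 9: R1=2+9=11
after ADD R7, 4: R7=8+4=12
after SUB R3, 1: R3=4-1=3
CMP R3, 3  (cmp 3,3)
JNZ body: not taken
after SHL R1, 2: R1=11<<2=44
STORE R1, [8] → M[8]=44
halt.

44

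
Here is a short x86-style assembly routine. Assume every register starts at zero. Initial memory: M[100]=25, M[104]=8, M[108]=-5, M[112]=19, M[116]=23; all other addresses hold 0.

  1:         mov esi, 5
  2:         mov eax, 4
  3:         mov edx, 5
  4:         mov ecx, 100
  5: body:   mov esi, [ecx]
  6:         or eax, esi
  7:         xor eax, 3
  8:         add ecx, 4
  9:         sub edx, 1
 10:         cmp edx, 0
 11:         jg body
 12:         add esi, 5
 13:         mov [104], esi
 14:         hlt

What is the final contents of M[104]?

28

mov esi, 5 → esi=5
mov eax, 4 → eax=4
mov edx, 5 → edx=5
mov ecx, 100 → ecx=100
mov esi, [ecx] → esi=M[100]=25
or eax, esi → eax=4|25=29
xor eax, 3 → eax=29^3=30
add ecx, 4 → ecx=100+4=104
sub edx, 1 → edx=5-1=4
cmp edx, 0  (cmp 4,0)
jg body: taken
mov esi, [ecx] → esi=M[104]=8
or eax, esi → eax=30|8=30
xor eax, 3 → eax=30^3=29
add ecx, 4 → ecx=104+4=108
sub edx, 1 → edx=4-1=3
cmp edx, 0  (cmp 3,0)
jg body: taken
mov esi, [ecx] → esi=M[108]=-5
or eax, esi → eax=29|(-5)=-1
xor eax, 3 → eax=(-1)^3=-4
add ecx, 4 → ecx=108+4=112
sub edx, 1 → edx=3-1=2
cmp edx, 0  (cmp 2,0)
jg body: taken
mov esi, [ecx] → esi=M[112]=19
or eax, esi → eax=(-4)|19=-1
xor eax, 3 → eax=(-1)^3=-4
add ecx, 4 → ecx=112+4=116
sub edx, 1 → edx=2-1=1
cmp edx, 0  (cmp 1,0)
jg body: taken
mov esi, [ecx] → esi=M[116]=23
or eax, esi → eax=(-4)|23=-1
xor eax, 3 → eax=(-1)^3=-4
add ecx, 4 → ecx=116+4=120
sub edx, 1 → edx=1-1=0
cmp edx, 0  (cmp 0,0)
jg body: not taken
add esi, 5 → esi=23+5=28
mov [104], esi → M[104]=28
halt.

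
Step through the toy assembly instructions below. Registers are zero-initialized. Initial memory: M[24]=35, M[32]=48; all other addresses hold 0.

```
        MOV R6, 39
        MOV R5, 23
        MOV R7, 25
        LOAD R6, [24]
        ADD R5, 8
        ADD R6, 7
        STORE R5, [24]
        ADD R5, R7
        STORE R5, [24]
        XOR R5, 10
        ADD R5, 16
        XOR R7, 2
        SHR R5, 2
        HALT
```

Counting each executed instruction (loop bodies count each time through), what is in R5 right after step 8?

R6=39
R5=23
R7=25
R6=M[24]=35
R5=23+8=31
R6=35+7=42
STORE R5, [24] → M[24]=31
R5=31+25=56
After step 8: R5 = 56.

56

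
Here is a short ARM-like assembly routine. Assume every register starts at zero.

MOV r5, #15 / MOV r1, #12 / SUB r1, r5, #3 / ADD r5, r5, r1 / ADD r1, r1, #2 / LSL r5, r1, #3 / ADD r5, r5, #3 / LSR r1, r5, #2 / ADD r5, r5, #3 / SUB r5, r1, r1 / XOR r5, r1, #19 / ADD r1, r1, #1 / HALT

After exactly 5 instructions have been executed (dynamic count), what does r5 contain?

27

r5=15
r1=12
r1=15-3=12
r5=15+12=27
r1=12+2=14
After step 5: r5 = 27.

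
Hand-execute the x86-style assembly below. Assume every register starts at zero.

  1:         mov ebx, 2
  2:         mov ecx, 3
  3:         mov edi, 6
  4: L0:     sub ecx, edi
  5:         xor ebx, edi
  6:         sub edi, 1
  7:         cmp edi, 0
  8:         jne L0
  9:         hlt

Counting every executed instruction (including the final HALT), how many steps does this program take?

34

ebx=2
ecx=3
edi=6
ecx=3-6=-3
ebx=2^6=4
edi=6-1=5
cmp edi, 0  (cmp 5,0)
jne L0: taken
ecx=(-3)-5=-8
ebx=4^5=1
edi=5-1=4
cmp edi, 0  (cmp 4,0)
jne L0: taken
ecx=(-8)-4=-12
ebx=1^4=5
edi=4-1=3
cmp edi, 0  (cmp 3,0)
jne L0: taken
ecx=(-12)-3=-15
ebx=5^3=6
edi=3-1=2
cmp edi, 0  (cmp 2,0)
jne L0: taken
ecx=(-15)-2=-17
ebx=6^2=4
edi=2-1=1
cmp edi, 0  (cmp 1,0)
jne L0: taken
ecx=(-17)-1=-18
ebx=4^1=5
edi=1-1=0
cmp edi, 0  (cmp 0,0)
jne L0: not taken
halt.
Total executed instructions: 34.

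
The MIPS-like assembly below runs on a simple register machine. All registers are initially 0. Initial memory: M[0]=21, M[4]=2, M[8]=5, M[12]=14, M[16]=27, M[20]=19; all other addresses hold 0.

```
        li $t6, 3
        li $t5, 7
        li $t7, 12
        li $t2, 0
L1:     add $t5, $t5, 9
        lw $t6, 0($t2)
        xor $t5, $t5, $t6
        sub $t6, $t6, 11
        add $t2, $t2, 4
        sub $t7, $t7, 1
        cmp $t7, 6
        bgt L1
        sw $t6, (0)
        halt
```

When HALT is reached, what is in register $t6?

after li $t6, 3: $t6=3
after li $t5, 7: $t5=7
after li $t7, 12: $t7=12
after li $t2, 0: $t2=0
after add $t5, $t5, 9: $t5=7+9=16
after lw $t6, 0($t2): $t6=M[0]=21
after xor $t5, $t5, $t6: $t5=16^21=5
after sub $t6, $t6, 11: $t6=21-11=10
after add $t2, $t2, 4: $t2=0+4=4
after sub $t7, $t7, 1: $t7=12-1=11
cmp $t7, 6  (cmp 11,6)
bgt L1: taken
after add $t5, $t5, 9: $t5=5+9=14
after lw $t6, 0($t2): $t6=M[4]=2
after xor $t5, $t5, $t6: $t5=14^2=12
after sub $t6, $t6, 11: $t6=2-11=-9
after add $t2, $t2, 4: $t2=4+4=8
after sub $t7, $t7, 1: $t7=11-1=10
cmp $t7, 6  (cmp 10,6)
bgt L1: taken
after add $t5, $t5, 9: $t5=12+9=21
after lw $t6, 0($t2): $t6=M[8]=5
after xor $t5, $t5, $t6: $t5=21^5=16
after sub $t6, $t6, 11: $t6=5-11=-6
after add $t2, $t2, 4: $t2=8+4=12
after sub $t7, $t7, 1: $t7=10-1=9
cmp $t7, 6  (cmp 9,6)
bgt L1: taken
after add $t5, $t5, 9: $t5=16+9=25
after lw $t6, 0($t2): $t6=M[12]=14
after xor $t5, $t5, $t6: $t5=25^14=23
after sub $t6, $t6, 11: $t6=14-11=3
after add $t2, $t2, 4: $t2=12+4=16
after sub $t7, $t7, 1: $t7=9-1=8
cmp $t7, 6  (cmp 8,6)
bgt L1: taken
after add $t5, $t5, 9: $t5=23+9=32
after lw $t6, 0($t2): $t6=M[16]=27
after xor $t5, $t5, $t6: $t5=32^27=59
after sub $t6, $t6, 11: $t6=27-11=16
after add $t2, $t2, 4: $t2=16+4=20
after sub $t7, $t7, 1: $t7=8-1=7
cmp $t7, 6  (cmp 7,6)
bgt L1: taken
after add $t5, $t5, 9: $t5=59+9=68
after lw $t6, 0($t2): $t6=M[20]=19
after xor $t5, $t5, $t6: $t5=68^19=87
after sub $t6, $t6, 11: $t6=19-11=8
after add $t2, $t2, 4: $t2=20+4=24
after sub $t7, $t7, 1: $t7=7-1=6
cmp $t7, 6  (cmp 6,6)
bgt L1: not taken
sw $t6, (0) → M[0]=8
halt.

8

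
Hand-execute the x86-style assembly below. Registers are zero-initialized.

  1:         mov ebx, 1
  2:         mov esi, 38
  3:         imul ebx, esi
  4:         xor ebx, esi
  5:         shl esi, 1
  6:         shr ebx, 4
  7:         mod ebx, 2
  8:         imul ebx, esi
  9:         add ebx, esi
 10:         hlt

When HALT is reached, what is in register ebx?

ebx=1
esi=38
ebx=1*38=38
ebx=38^38=0
esi=38<<1=76
ebx=0>>4=0
ebx=0%2=0
ebx=0*76=0
ebx=0+76=76
halt.

76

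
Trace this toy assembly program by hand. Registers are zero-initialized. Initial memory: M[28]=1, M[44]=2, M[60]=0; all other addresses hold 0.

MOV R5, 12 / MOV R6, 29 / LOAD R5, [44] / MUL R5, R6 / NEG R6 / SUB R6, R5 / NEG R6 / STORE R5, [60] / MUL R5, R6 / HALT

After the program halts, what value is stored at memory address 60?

R5=12
R6=29
R5=M[44]=2
R5=2*29=58
R6=-(29)=-29
R6=(-29)-58=-87
R6=-(-87)=87
STORE R5, [60] → M[60]=58
R5=58*87=5046
halt.

58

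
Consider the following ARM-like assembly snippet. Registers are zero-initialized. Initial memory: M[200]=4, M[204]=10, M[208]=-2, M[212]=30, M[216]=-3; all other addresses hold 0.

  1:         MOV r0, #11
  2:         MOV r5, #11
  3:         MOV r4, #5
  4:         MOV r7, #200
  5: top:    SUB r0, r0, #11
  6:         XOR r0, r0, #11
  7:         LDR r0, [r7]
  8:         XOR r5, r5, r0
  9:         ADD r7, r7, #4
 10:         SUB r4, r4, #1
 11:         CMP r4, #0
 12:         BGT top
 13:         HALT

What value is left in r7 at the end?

MOV r0, #11 → r0=11
MOV r5, #11 → r5=11
MOV r4, #5 → r4=5
MOV r7, #200 → r7=200
SUB r0, r0, #11 → r0=11-11=0
XOR r0, r0, #11 → r0=0^11=11
LDR r0, [r7] → r0=M[200]=4
XOR r5, r5, r0 → r5=11^4=15
ADD r7, r7, #4 → r7=200+4=204
SUB r4, r4, #1 → r4=5-1=4
CMP r4, #0  (cmp 4,0)
BGT top: taken
SUB r0, r0, #11 → r0=4-11=-7
XOR r0, r0, #11 → r0=(-7)^11=-14
LDR r0, [r7] → r0=M[204]=10
XOR r5, r5, r0 → r5=15^10=5
ADD r7, r7, #4 → r7=204+4=208
SUB r4, r4, #1 → r4=4-1=3
CMP r4, #0  (cmp 3,0)
BGT top: taken
SUB r0, r0, #11 → r0=10-11=-1
XOR r0, r0, #11 → r0=(-1)^11=-12
LDR r0, [r7] → r0=M[208]=-2
XOR r5, r5, r0 → r5=5^(-2)=-5
ADD r7, r7, #4 → r7=208+4=212
SUB r4, r4, #1 → r4=3-1=2
CMP r4, #0  (cmp 2,0)
BGT top: taken
SUB r0, r0, #11 → r0=(-2)-11=-13
XOR r0, r0, #11 → r0=(-13)^11=-8
LDR r0, [r7] → r0=M[212]=30
XOR r5, r5, r0 → r5=(-5)^30=-27
ADD r7, r7, #4 → r7=212+4=216
SUB r4, r4, #1 → r4=2-1=1
CMP r4, #0  (cmp 1,0)
BGT top: taken
SUB r0, r0, #11 → r0=30-11=19
XOR r0, r0, #11 → r0=19^11=24
LDR r0, [r7] → r0=M[216]=-3
XOR r5, r5, r0 → r5=(-27)^(-3)=24
ADD r7, r7, #4 → r7=216+4=220
SUB r4, r4, #1 → r4=1-1=0
CMP r4, #0  (cmp 0,0)
BGT top: not taken
halt.

220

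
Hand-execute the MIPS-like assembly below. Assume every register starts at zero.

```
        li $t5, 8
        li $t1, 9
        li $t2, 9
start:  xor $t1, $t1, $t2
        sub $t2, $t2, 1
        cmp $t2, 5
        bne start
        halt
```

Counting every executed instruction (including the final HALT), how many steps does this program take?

li $t5, 8 → $t5=8
li $t1, 9 → $t1=9
li $t2, 9 → $t2=9
xor $t1, $t1, $t2 → $t1=9^9=0
sub $t2, $t2, 1 → $t2=9-1=8
cmp $t2, 5  (cmp 8,5)
bne start: taken
xor $t1, $t1, $t2 → $t1=0^8=8
sub $t2, $t2, 1 → $t2=8-1=7
cmp $t2, 5  (cmp 7,5)
bne start: taken
xor $t1, $t1, $t2 → $t1=8^7=15
sub $t2, $t2, 1 → $t2=7-1=6
cmp $t2, 5  (cmp 6,5)
bne start: taken
xor $t1, $t1, $t2 → $t1=15^6=9
sub $t2, $t2, 1 → $t2=6-1=5
cmp $t2, 5  (cmp 5,5)
bne start: not taken
halt.
Total executed instructions: 20.

20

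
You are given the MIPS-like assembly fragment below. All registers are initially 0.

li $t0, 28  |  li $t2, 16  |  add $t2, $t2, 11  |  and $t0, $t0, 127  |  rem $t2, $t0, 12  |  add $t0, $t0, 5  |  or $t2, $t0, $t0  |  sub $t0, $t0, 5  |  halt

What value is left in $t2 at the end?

li $t0, 28 → $t0=28
li $t2, 16 → $t2=16
add $t2, $t2, 11 → $t2=16+11=27
and $t0, $t0, 127 → $t0=28&127=28
rem $t2, $t0, 12 → $t2=28%12=4
add $t0, $t0, 5 → $t0=28+5=33
or $t2, $t0, $t0 → $t2=33|33=33
sub $t0, $t0, 5 → $t0=33-5=28
halt.

33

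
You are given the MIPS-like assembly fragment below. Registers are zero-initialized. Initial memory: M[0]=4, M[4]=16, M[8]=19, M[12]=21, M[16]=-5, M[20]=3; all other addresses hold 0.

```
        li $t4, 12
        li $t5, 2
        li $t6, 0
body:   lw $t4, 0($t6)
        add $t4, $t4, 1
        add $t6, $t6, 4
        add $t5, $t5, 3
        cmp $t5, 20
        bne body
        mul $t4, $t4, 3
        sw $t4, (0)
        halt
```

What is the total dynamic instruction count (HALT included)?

42

after li $t4, 12: $t4=12
after li $t5, 2: $t5=2
after li $t6, 0: $t6=0
after lw $t4, 0($t6): $t4=M[0]=4
after add $t4, $t4, 1: $t4=4+1=5
after add $t6, $t6, 4: $t6=0+4=4
after add $t5, $t5, 3: $t5=2+3=5
cmp $t5, 20  (cmp 5,20)
bne body: taken
after lw $t4, 0($t6): $t4=M[4]=16
after add $t4, $t4, 1: $t4=16+1=17
after add $t6, $t6, 4: $t6=4+4=8
after add $t5, $t5, 3: $t5=5+3=8
cmp $t5, 20  (cmp 8,20)
bne body: taken
after lw $t4, 0($t6): $t4=M[8]=19
after add $t4, $t4, 1: $t4=19+1=20
after add $t6, $t6, 4: $t6=8+4=12
after add $t5, $t5, 3: $t5=8+3=11
cmp $t5, 20  (cmp 11,20)
bne body: taken
after lw $t4, 0($t6): $t4=M[12]=21
after add $t4, $t4, 1: $t4=21+1=22
after add $t6, $t6, 4: $t6=12+4=16
after add $t5, $t5, 3: $t5=11+3=14
cmp $t5, 20  (cmp 14,20)
bne body: taken
after lw $t4, 0($t6): $t4=M[16]=-5
after add $t4, $t4, 1: $t4=(-5)+1=-4
after add $t6, $t6, 4: $t6=16+4=20
after add $t5, $t5, 3: $t5=14+3=17
cmp $t5, 20  (cmp 17,20)
bne body: taken
after lw $t4, 0($t6): $t4=M[20]=3
after add $t4, $t4, 1: $t4=3+1=4
after add $t6, $t6, 4: $t6=20+4=24
after add $t5, $t5, 3: $t5=17+3=20
cmp $t5, 20  (cmp 20,20)
bne body: not taken
after mul $t4, $t4, 3: $t4=4*3=12
sw $t4, (0) → M[0]=12
halt.
Total executed instructions: 42.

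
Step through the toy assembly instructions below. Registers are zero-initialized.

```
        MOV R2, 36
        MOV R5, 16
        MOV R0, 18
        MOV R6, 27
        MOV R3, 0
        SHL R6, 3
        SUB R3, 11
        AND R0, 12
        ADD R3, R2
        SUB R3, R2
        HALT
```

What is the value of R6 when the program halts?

R2=36
R5=16
R0=18
R6=27
R3=0
R6=27<<3=216
R3=0-11=-11
R0=18&12=0
R3=(-11)+36=25
R3=25-36=-11
halt.

216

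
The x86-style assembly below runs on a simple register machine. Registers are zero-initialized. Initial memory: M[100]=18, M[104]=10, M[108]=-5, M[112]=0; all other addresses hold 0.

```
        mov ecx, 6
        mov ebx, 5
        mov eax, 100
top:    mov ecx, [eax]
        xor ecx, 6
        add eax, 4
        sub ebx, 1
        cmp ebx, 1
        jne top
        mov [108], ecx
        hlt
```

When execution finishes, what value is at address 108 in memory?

6

ecx=6
ebx=5
eax=100
ecx=M[100]=18
ecx=18^6=20
eax=100+4=104
ebx=5-1=4
cmp ebx, 1  (cmp 4,1)
jne top: taken
ecx=M[104]=10
ecx=10^6=12
eax=104+4=108
ebx=4-1=3
cmp ebx, 1  (cmp 3,1)
jne top: taken
ecx=M[108]=-5
ecx=(-5)^6=-3
eax=108+4=112
ebx=3-1=2
cmp ebx, 1  (cmp 2,1)
jne top: taken
ecx=M[112]=0
ecx=0^6=6
eax=112+4=116
ebx=2-1=1
cmp ebx, 1  (cmp 1,1)
jne top: not taken
mov [108], ecx → M[108]=6
halt.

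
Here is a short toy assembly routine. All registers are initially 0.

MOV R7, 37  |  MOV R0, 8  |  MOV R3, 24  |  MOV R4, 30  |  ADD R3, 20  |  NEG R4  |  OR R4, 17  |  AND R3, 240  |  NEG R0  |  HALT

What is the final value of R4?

R7=37
R0=8
R3=24
R4=30
R3=24+20=44
R4=-(30)=-30
R4=(-30)|17=-13
R3=44&240=32
R0=-(8)=-8
halt.

-13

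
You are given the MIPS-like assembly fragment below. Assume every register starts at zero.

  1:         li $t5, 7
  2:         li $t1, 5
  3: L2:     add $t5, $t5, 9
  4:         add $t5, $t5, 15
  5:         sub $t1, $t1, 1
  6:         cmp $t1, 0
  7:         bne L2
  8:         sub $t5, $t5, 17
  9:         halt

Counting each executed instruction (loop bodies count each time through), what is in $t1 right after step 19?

2

$t5=7
$t1=5
$t5=7+9=16
$t5=16+15=31
$t1=5-1=4
cmp $t1, 0  (cmp 4,0)
bne L2: taken
$t5=31+9=40
$t5=40+15=55
$t1=4-1=3
cmp $t1, 0  (cmp 3,0)
bne L2: taken
$t5=55+9=64
$t5=64+15=79
$t1=3-1=2
cmp $t1, 0  (cmp 2,0)
bne L2: taken
$t5=79+9=88
$t5=88+15=103
After step 19: $t1 = 2.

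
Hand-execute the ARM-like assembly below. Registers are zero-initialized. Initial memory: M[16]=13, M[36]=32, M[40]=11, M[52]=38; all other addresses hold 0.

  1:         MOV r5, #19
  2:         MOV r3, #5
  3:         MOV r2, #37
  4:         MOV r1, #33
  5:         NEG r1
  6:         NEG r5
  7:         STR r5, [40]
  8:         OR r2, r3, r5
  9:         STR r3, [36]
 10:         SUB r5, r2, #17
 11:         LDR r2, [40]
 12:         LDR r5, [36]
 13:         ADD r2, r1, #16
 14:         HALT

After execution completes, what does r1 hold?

-33

MOV r5, #19 → r5=19
MOV r3, #5 → r3=5
MOV r2, #37 → r2=37
MOV r1, #33 → r1=33
NEG r1 → r1=-(33)=-33
NEG r5 → r5=-(19)=-19
STR r5, [40] → M[40]=-19
OR r2, r3, r5 → r2=5|(-19)=-19
STR r3, [36] → M[36]=5
SUB r5, r2, #17 → r5=(-19)-17=-36
LDR r2, [40] → r2=M[40]=-19
LDR r5, [36] → r5=M[36]=5
ADD r2, r1, #16 → r2=(-33)+16=-17
halt.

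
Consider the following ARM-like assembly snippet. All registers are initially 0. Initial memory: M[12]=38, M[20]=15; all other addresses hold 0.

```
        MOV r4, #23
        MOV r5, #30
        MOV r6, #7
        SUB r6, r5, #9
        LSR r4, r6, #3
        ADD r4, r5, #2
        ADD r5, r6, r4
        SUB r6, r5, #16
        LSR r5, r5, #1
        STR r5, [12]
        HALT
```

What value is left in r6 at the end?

37

MOV r4, #23 → r4=23
MOV r5, #30 → r5=30
MOV r6, #7 → r6=7
SUB r6, r5, #9 → r6=30-9=21
LSR r4, r6, #3 → r4=21>>3=2
ADD r4, r5, #2 → r4=30+2=32
ADD r5, r6, r4 → r5=21+32=53
SUB r6, r5, #16 → r6=53-16=37
LSR r5, r5, #1 → r5=53>>1=26
STR r5, [12] → M[12]=26
halt.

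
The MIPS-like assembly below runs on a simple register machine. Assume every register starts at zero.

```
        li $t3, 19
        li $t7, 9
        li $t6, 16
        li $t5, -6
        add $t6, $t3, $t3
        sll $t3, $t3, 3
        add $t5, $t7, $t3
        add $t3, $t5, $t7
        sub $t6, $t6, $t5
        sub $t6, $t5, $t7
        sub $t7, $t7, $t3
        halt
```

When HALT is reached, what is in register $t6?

152

li $t3, 19 → $t3=19
li $t7, 9 → $t7=9
li $t6, 16 → $t6=16
li $t5, -6 → $t5=-6
add $t6, $t3, $t3 → $t6=19+19=38
sll $t3, $t3, 3 → $t3=19<<3=152
add $t5, $t7, $t3 → $t5=9+152=161
add $t3, $t5, $t7 → $t3=161+9=170
sub $t6, $t6, $t5 → $t6=38-161=-123
sub $t6, $t5, $t7 → $t6=161-9=152
sub $t7, $t7, $t3 → $t7=9-170=-161
halt.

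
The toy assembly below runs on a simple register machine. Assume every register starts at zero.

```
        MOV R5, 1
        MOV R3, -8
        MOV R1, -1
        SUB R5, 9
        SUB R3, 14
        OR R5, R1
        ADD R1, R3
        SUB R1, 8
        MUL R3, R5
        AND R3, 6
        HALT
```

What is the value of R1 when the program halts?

-31

MOV R5, 1 → R5=1
MOV R3, -8 → R3=-8
MOV R1, -1 → R1=-1
SUB R5, 9 → R5=1-9=-8
SUB R3, 14 → R3=(-8)-14=-22
OR R5, R1 → R5=(-8)|(-1)=-1
ADD R1, R3 → R1=(-1)+(-22)=-23
SUB R1, 8 → R1=(-23)-8=-31
MUL R3, R5 → R3=(-22)*(-1)=22
AND R3, 6 → R3=22&6=6
halt.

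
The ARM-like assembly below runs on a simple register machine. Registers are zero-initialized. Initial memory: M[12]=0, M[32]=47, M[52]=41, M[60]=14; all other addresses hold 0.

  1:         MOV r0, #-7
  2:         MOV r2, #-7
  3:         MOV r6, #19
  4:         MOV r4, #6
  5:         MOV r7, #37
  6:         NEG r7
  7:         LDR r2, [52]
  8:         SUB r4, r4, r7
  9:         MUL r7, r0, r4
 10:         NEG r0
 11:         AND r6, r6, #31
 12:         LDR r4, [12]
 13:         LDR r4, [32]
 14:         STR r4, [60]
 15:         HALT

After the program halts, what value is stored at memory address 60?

after MOV r0, #-7: r0=-7
after MOV r2, #-7: r2=-7
after MOV r6, #19: r6=19
after MOV r4, #6: r4=6
after MOV r7, #37: r7=37
after NEG r7: r7=-(37)=-37
after LDR r2, [52]: r2=M[52]=41
after SUB r4, r4, r7: r4=6-(-37)=43
after MUL r7, r0, r4: r7=(-7)*43=-301
after NEG r0: r0=-(-7)=7
after AND r6, r6, #31: r6=19&31=19
after LDR r4, [12]: r4=M[12]=0
after LDR r4, [32]: r4=M[32]=47
STR r4, [60] → M[60]=47
halt.

47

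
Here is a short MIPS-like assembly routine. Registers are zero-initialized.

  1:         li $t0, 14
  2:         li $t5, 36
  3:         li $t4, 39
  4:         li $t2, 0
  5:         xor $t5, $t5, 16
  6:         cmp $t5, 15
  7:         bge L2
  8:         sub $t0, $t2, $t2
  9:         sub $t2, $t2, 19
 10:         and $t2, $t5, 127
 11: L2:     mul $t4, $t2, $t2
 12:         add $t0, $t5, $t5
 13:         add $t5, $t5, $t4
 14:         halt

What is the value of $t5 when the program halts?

52

li $t0, 14 → $t0=14
li $t5, 36 → $t5=36
li $t4, 39 → $t4=39
li $t2, 0 → $t2=0
xor $t5, $t5, 16 → $t5=36^16=52
cmp $t5, 15  (cmp 52,15)
bge L2: taken
mul $t4, $t2, $t2 → $t4=0*0=0
add $t0, $t5, $t5 → $t0=52+52=104
add $t5, $t5, $t4 → $t5=52+0=52
halt.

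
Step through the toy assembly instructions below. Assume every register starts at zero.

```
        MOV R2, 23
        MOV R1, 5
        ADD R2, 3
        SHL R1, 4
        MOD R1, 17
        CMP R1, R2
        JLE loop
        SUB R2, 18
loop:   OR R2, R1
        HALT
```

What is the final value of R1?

R2=23
R1=5
R2=23+3=26
R1=5<<4=80
R1=80%17=12
CMP R1, R2  (cmp 12,26)
JLE loop: taken
R2=26|12=30
halt.

12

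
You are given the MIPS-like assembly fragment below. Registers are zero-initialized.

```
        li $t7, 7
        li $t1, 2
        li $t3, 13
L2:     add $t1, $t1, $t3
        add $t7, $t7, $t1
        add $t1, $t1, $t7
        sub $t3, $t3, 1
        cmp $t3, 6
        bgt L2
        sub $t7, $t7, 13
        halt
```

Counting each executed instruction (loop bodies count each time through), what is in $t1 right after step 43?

$t7=7
$t1=2
$t3=13
$t1=2+13=15
$t7=7+15=22
$t1=15+22=37
$t3=13-1=12
cmp $t3, 6  (cmp 12,6)
bgt L2: taken
$t1=37+12=49
$t7=22+49=71
$t1=49+71=120
$t3=12-1=11
cmp $t3, 6  (cmp 11,6)
bgt L2: taken
$t1=120+11=131
$t7=71+131=202
$t1=131+202=333
$t3=11-1=10
cmp $t3, 6  (cmp 10,6)
bgt L2: taken
$t1=333+10=343
$t7=202+343=545
$t1=343+545=888
$t3=10-1=9
cmp $t3, 6  (cmp 9,6)
bgt L2: taken
$t1=888+9=897
$t7=545+897=1442
$t1=897+1442=2339
$t3=9-1=8
cmp $t3, 6  (cmp 8,6)
bgt L2: taken
$t1=2339+8=2347
$t7=1442+2347=3789
$t1=2347+3789=6136
$t3=8-1=7
cmp $t3, 6  (cmp 7,6)
bgt L2: taken
$t1=6136+7=6143
$t7=3789+6143=9932
$t1=6143+9932=16075
$t3=7-1=6
After step 43: $t1 = 16075.

16075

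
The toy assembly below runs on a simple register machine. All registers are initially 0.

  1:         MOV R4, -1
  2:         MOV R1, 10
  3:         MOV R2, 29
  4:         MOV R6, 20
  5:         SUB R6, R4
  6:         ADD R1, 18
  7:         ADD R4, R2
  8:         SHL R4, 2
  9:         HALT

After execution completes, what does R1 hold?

28

R4=-1
R1=10
R2=29
R6=20
R6=20-(-1)=21
R1=10+18=28
R4=(-1)+29=28
R4=28<<2=112
halt.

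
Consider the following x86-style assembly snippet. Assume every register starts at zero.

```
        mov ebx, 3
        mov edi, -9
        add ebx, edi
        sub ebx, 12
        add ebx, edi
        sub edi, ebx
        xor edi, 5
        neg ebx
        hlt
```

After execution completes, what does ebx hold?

after mov ebx, 3: ebx=3
after mov edi, -9: edi=-9
after add ebx, edi: ebx=3+(-9)=-6
after sub ebx, 12: ebx=(-6)-12=-18
after add ebx, edi: ebx=(-18)+(-9)=-27
after sub edi, ebx: edi=(-9)-(-27)=18
after xor edi, 5: edi=18^5=23
after neg ebx: ebx=-(-27)=27
halt.

27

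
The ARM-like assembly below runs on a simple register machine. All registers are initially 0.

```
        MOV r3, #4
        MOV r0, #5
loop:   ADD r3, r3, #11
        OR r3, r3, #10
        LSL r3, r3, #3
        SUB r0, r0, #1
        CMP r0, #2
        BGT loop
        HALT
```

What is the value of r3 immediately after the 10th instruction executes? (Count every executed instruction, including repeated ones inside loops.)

139

MOV r3, #4 → r3=4
MOV r0, #5 → r0=5
ADD r3, r3, #11 → r3=4+11=15
OR r3, r3, #10 → r3=15|10=15
LSL r3, r3, #3 → r3=15<<3=120
SUB r0, r0, #1 → r0=5-1=4
CMP r0, #2  (cmp 4,2)
BGT loop: taken
ADD r3, r3, #11 → r3=120+11=131
OR r3, r3, #10 → r3=131|10=139
After step 10: r3 = 139.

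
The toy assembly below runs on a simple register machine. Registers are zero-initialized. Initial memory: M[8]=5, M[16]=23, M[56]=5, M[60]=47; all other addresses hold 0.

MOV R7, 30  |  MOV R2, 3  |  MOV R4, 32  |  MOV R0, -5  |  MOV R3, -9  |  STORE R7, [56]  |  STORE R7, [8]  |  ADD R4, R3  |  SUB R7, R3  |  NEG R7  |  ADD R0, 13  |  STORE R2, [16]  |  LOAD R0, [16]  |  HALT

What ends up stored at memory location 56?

MOV R7, 30 → R7=30
MOV R2, 3 → R2=3
MOV R4, 32 → R4=32
MOV R0, -5 → R0=-5
MOV R3, -9 → R3=-9
STORE R7, [56] → M[56]=30
STORE R7, [8] → M[8]=30
ADD R4, R3 → R4=32+(-9)=23
SUB R7, R3 → R7=30-(-9)=39
NEG R7 → R7=-(39)=-39
ADD R0, 13 → R0=(-5)+13=8
STORE R2, [16] → M[16]=3
LOAD R0, [16] → R0=M[16]=3
halt.

30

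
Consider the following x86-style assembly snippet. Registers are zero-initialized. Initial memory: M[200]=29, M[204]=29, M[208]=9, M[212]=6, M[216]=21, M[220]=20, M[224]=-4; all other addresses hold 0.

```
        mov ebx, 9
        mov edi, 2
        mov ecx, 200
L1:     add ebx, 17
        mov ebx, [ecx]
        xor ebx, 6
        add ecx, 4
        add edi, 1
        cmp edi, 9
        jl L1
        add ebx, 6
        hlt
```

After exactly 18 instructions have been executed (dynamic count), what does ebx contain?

44

after mov ebx, 9: ebx=9
after mov edi, 2: edi=2
after mov ecx, 200: ecx=200
after add ebx, 17: ebx=9+17=26
after mov ebx, [ecx]: ebx=M[200]=29
after xor ebx, 6: ebx=29^6=27
after add ecx, 4: ecx=200+4=204
after add edi, 1: edi=2+1=3
cmp edi, 9  (cmp 3,9)
jl L1: taken
after add ebx, 17: ebx=27+17=44
after mov ebx, [ecx]: ebx=M[204]=29
after xor ebx, 6: ebx=29^6=27
after add ecx, 4: ecx=204+4=208
after add edi, 1: edi=3+1=4
cmp edi, 9  (cmp 4,9)
jl L1: taken
after add ebx, 17: ebx=27+17=44
After step 18: ebx = 44.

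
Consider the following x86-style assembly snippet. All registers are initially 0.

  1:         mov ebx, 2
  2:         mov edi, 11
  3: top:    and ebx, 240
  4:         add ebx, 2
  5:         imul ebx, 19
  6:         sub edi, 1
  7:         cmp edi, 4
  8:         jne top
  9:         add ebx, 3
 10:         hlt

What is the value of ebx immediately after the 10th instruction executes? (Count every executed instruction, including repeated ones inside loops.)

ebx=2
edi=11
ebx=2&240=0
ebx=0+2=2
ebx=2*19=38
edi=11-1=10
cmp edi, 4  (cmp 10,4)
jne top: taken
ebx=38&240=32
ebx=32+2=34
After step 10: ebx = 34.

34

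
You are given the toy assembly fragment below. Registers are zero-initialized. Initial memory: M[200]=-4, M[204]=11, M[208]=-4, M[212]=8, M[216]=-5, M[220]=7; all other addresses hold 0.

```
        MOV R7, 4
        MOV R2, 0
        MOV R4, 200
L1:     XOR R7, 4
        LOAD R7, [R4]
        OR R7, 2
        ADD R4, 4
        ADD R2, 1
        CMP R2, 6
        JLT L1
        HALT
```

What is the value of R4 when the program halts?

after MOV R7, 4: R7=4
after MOV R2, 0: R2=0
after MOV R4, 200: R4=200
after XOR R7, 4: R7=4^4=0
after LOAD R7, [R4]: R7=M[200]=-4
after OR R7, 2: R7=(-4)|2=-2
after ADD R4, 4: R4=200+4=204
after ADD R2, 1: R2=0+1=1
CMP R2, 6  (cmp 1,6)
JLT L1: taken
after XOR R7, 4: R7=(-2)^4=-6
after LOAD R7, [R4]: R7=M[204]=11
after OR R7, 2: R7=11|2=11
after ADD R4, 4: R4=204+4=208
after ADD R2, 1: R2=1+1=2
CMP R2, 6  (cmp 2,6)
JLT L1: taken
after XOR R7, 4: R7=11^4=15
after LOAD R7, [R4]: R7=M[208]=-4
after OR R7, 2: R7=(-4)|2=-2
after ADD R4, 4: R4=208+4=212
after ADD R2, 1: R2=2+1=3
CMP R2, 6  (cmp 3,6)
JLT L1: taken
after XOR R7, 4: R7=(-2)^4=-6
after LOAD R7, [R4]: R7=M[212]=8
after OR R7, 2: R7=8|2=10
after ADD R4, 4: R4=212+4=216
after ADD R2, 1: R2=3+1=4
CMP R2, 6  (cmp 4,6)
JLT L1: taken
after XOR R7, 4: R7=10^4=14
after LOAD R7, [R4]: R7=M[216]=-5
after OR R7, 2: R7=(-5)|2=-5
after ADD R4, 4: R4=216+4=220
after ADD R2, 1: R2=4+1=5
CMP R2, 6  (cmp 5,6)
JLT L1: taken
after XOR R7, 4: R7=(-5)^4=-1
after LOAD R7, [R4]: R7=M[220]=7
after OR R7, 2: R7=7|2=7
after ADD R4, 4: R4=220+4=224
after ADD R2, 1: R2=5+1=6
CMP R2, 6  (cmp 6,6)
JLT L1: not taken
halt.

224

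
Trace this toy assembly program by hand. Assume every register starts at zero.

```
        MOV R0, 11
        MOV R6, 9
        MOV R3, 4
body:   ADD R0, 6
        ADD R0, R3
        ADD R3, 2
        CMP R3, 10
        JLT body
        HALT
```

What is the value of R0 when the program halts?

R0=11
R6=9
R3=4
R0=11+6=17
R0=17+4=21
R3=4+2=6
CMP R3, 10  (cmp 6,10)
JLT body: taken
R0=21+6=27
R0=27+6=33
R3=6+2=8
CMP R3, 10  (cmp 8,10)
JLT body: taken
R0=33+6=39
R0=39+8=47
R3=8+2=10
CMP R3, 10  (cmp 10,10)
JLT body: not taken
halt.

47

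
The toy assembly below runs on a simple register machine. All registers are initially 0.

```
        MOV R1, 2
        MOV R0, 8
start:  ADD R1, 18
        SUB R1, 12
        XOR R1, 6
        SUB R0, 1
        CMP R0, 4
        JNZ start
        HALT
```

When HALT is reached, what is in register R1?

34

after MOV R1, 2: R1=2
after MOV R0, 8: R0=8
after ADD R1, 18: R1=2+18=20
after SUB R1, 12: R1=20-12=8
after XOR R1, 6: R1=8^6=14
after SUB R0, 1: R0=8-1=7
CMP R0, 4  (cmp 7,4)
JNZ start: taken
after ADD R1, 18: R1=14+18=32
after SUB R1, 12: R1=32-12=20
after XOR R1, 6: R1=20^6=18
after SUB R0, 1: R0=7-1=6
CMP R0, 4  (cmp 6,4)
JNZ start: taken
after ADD R1, 18: R1=18+18=36
after SUB R1, 12: R1=36-12=24
after XOR R1, 6: R1=24^6=30
after SUB R0, 1: R0=6-1=5
CMP R0, 4  (cmp 5,4)
JNZ start: taken
after ADD R1, 18: R1=30+18=48
after SUB R1, 12: R1=48-12=36
after XOR R1, 6: R1=36^6=34
after SUB R0, 1: R0=5-1=4
CMP R0, 4  (cmp 4,4)
JNZ start: not taken
halt.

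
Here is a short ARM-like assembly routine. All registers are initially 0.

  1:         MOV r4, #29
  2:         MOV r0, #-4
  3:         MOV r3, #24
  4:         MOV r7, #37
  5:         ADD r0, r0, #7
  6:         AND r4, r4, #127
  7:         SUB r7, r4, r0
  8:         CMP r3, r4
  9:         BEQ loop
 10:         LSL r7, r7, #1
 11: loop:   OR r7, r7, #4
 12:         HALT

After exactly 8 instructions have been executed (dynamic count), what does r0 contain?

MOV r4, #29 → r4=29
MOV r0, #-4 → r0=-4
MOV r3, #24 → r3=24
MOV r7, #37 → r7=37
ADD r0, r0, #7 → r0=(-4)+7=3
AND r4, r4, #127 → r4=29&127=29
SUB r7, r4, r0 → r7=29-3=26
CMP r3, r4  (cmp 24,29)
After step 8: r0 = 3.

3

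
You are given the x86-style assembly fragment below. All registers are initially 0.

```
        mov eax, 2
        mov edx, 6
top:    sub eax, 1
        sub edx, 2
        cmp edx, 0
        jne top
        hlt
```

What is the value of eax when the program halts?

after mov eax, 2: eax=2
after mov edx, 6: edx=6
after sub eax, 1: eax=2-1=1
after sub edx, 2: edx=6-2=4
cmp edx, 0  (cmp 4,0)
jne top: taken
after sub eax, 1: eax=1-1=0
after sub edx, 2: edx=4-2=2
cmp edx, 0  (cmp 2,0)
jne top: taken
after sub eax, 1: eax=0-1=-1
after sub edx, 2: edx=2-2=0
cmp edx, 0  (cmp 0,0)
jne top: not taken
halt.

-1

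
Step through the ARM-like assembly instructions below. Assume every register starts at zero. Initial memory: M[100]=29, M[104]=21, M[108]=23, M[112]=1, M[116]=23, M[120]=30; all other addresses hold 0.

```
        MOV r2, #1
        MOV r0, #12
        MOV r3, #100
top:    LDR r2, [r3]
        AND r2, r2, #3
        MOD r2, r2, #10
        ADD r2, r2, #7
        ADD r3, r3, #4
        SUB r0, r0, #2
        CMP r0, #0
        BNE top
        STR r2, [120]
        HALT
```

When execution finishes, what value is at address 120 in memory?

9

MOV r2, #1 → r2=1
MOV r0, #12 → r0=12
MOV r3, #100 → r3=100
LDR r2, [r3] → r2=M[100]=29
AND r2, r2, #3 → r2=29&3=1
MOD r2, r2, #10 → r2=1%10=1
ADD r2, r2, #7 → r2=1+7=8
ADD r3, r3, #4 → r3=100+4=104
SUB r0, r0, #2 → r0=12-2=10
CMP r0, #0  (cmp 10,0)
BNE top: taken
LDR r2, [r3] → r2=M[104]=21
AND r2, r2, #3 → r2=21&3=1
MOD r2, r2, #10 → r2=1%10=1
ADD r2, r2, #7 → r2=1+7=8
ADD r3, r3, #4 → r3=104+4=108
SUB r0, r0, #2 → r0=10-2=8
CMP r0, #0  (cmp 8,0)
BNE top: taken
LDR r2, [r3] → r2=M[108]=23
AND r2, r2, #3 → r2=23&3=3
MOD r2, r2, #10 → r2=3%10=3
ADD r2, r2, #7 → r2=3+7=10
ADD r3, r3, #4 → r3=108+4=112
SUB r0, r0, #2 → r0=8-2=6
CMP r0, #0  (cmp 6,0)
BNE top: taken
LDR r2, [r3] → r2=M[112]=1
AND r2, r2, #3 → r2=1&3=1
MOD r2, r2, #10 → r2=1%10=1
ADD r2, r2, #7 → r2=1+7=8
ADD r3, r3, #4 → r3=112+4=116
SUB r0, r0, #2 → r0=6-2=4
CMP r0, #0  (cmp 4,0)
BNE top: taken
LDR r2, [r3] → r2=M[116]=23
AND r2, r2, #3 → r2=23&3=3
MOD r2, r2, #10 → r2=3%10=3
ADD r2, r2, #7 → r2=3+7=10
ADD r3, r3, #4 → r3=116+4=120
SUB r0, r0, #2 → r0=4-2=2
CMP r0, #0  (cmp 2,0)
BNE top: taken
LDR r2, [r3] → r2=M[120]=30
AND r2, r2, #3 → r2=30&3=2
MOD r2, r2, #10 → r2=2%10=2
ADD r2, r2, #7 → r2=2+7=9
ADD r3, r3, #4 → r3=120+4=124
SUB r0, r0, #2 → r0=2-2=0
CMP r0, #0  (cmp 0,0)
BNE top: not taken
STR r2, [120] → M[120]=9
halt.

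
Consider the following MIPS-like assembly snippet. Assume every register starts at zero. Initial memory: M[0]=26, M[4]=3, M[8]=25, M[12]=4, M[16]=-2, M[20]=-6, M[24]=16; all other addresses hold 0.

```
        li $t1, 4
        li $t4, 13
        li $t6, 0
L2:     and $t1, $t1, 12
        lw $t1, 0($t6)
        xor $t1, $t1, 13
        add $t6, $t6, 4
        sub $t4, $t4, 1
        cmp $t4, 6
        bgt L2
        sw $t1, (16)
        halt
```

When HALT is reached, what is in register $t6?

after li $t1, 4: $t1=4
after li $t4, 13: $t4=13
after li $t6, 0: $t6=0
after and $t1, $t1, 12: $t1=4&12=4
after lw $t1, 0($t6): $t1=M[0]=26
after xor $t1, $t1, 13: $t1=26^13=23
after add $t6, $t6, 4: $t6=0+4=4
after sub $t4, $t4, 1: $t4=13-1=12
cmp $t4, 6  (cmp 12,6)
bgt L2: taken
after and $t1, $t1, 12: $t1=23&12=4
after lw $t1, 0($t6): $t1=M[4]=3
after xor $t1, $t1, 13: $t1=3^13=14
after add $t6, $t6, 4: $t6=4+4=8
after sub $t4, $t4, 1: $t4=12-1=11
cmp $t4, 6  (cmp 11,6)
bgt L2: taken
after and $t1, $t1, 12: $t1=14&12=12
after lw $t1, 0($t6): $t1=M[8]=25
after xor $t1, $t1, 13: $t1=25^13=20
after add $t6, $t6, 4: $t6=8+4=12
after sub $t4, $t4, 1: $t4=11-1=10
cmp $t4, 6  (cmp 10,6)
bgt L2: taken
after and $t1, $t1, 12: $t1=20&12=4
after lw $t1, 0($t6): $t1=M[12]=4
after xor $t1, $t1, 13: $t1=4^13=9
after add $t6, $t6, 4: $t6=12+4=16
after sub $t4, $t4, 1: $t4=10-1=9
cmp $t4, 6  (cmp 9,6)
bgt L2: taken
after and $t1, $t1, 12: $t1=9&12=8
after lw $t1, 0($t6): $t1=M[16]=-2
after xor $t1, $t1, 13: $t1=(-2)^13=-13
after add $t6, $t6, 4: $t6=16+4=20
after sub $t4, $t4, 1: $t4=9-1=8
cmp $t4, 6  (cmp 8,6)
bgt L2: taken
after and $t1, $t1, 12: $t1=(-13)&12=0
after lw $t1, 0($t6): $t1=M[20]=-6
after xor $t1, $t1, 13: $t1=(-6)^13=-9
after add $t6, $t6, 4: $t6=20+4=24
after sub $t4, $t4, 1: $t4=8-1=7
cmp $t4, 6  (cmp 7,6)
bgt L2: taken
after and $t1, $t1, 12: $t1=(-9)&12=4
after lw $t1, 0($t6): $t1=M[24]=16
after xor $t1, $t1, 13: $t1=16^13=29
after add $t6, $t6, 4: $t6=24+4=28
after sub $t4, $t4, 1: $t4=7-1=6
cmp $t4, 6  (cmp 6,6)
bgt L2: not taken
sw $t1, (16) → M[16]=29
halt.

28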